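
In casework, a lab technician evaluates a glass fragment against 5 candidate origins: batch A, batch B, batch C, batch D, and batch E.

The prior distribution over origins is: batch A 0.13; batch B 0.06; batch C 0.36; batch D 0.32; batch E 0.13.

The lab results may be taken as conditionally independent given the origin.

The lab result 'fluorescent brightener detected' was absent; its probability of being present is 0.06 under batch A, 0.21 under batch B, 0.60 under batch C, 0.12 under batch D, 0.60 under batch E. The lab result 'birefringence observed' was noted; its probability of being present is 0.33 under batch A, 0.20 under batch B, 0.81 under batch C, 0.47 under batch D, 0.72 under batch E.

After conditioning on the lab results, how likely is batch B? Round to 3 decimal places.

By Bayes' rule with conditional independence, the unnormalized weight for each hypothesis is prior × ∏ likelihoods (using 1 − P(present | H) for each absent lab result):
  batch A: 0.13 × (1 − 0.06) × 0.33 = 0.040326
  batch B: 0.06 × (1 − 0.21) × 0.20 = 0.00948
  batch C: 0.36 × (1 − 0.60) × 0.81 = 0.11664
  batch D: 0.32 × (1 − 0.12) × 0.47 = 0.13235
  batch E: 0.13 × (1 − 0.60) × 0.72 = 0.03744
The unnormalized weights sum to 0.33624.
P(batch B | evidence) = 0.00948 / 0.33624 ≈ 0.028.

0.028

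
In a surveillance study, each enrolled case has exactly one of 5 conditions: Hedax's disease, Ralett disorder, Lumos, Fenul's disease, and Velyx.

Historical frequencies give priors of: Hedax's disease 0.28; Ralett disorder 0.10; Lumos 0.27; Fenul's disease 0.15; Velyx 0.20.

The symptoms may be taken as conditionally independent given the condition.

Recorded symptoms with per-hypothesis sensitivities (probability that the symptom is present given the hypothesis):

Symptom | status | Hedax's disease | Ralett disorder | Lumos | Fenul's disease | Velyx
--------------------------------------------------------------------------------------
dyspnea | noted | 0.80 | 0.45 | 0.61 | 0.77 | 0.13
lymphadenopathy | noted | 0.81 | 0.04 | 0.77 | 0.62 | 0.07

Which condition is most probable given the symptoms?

By Bayes' rule with conditional independence, the unnormalized weight for each hypothesis is prior × ∏ likelihoods:
  Hedax's disease: 0.28 × 0.80 × 0.81 = 0.18144
  Ralett disorder: 0.10 × 0.45 × 0.04 = 0.0018
  Lumos: 0.27 × 0.61 × 0.77 = 0.12682
  Fenul's disease: 0.15 × 0.77 × 0.62 = 0.07161
  Velyx: 0.20 × 0.13 × 0.07 = 0.00182
Normalizing constant Z = 0.18144 + 0.0018 + 0.12682 + 0.07161 + 0.00182 = 0.38349.
P(Hedax's disease | evidence) ≈ 0.18144 / 0.38349 ≈ 0.473
P(Ralett disorder | evidence) ≈ 0.0018 / 0.38349 ≈ 0.005
P(Lumos | evidence) ≈ 0.12682 / 0.38349 ≈ 0.331
P(Fenul's disease | evidence) ≈ 0.07161 / 0.38349 ≈ 0.187
P(Velyx | evidence) ≈ 0.00182 / 0.38349 ≈ 0.005
The largest is 0.473, so Hedax's disease is most probable.

Hedax's disease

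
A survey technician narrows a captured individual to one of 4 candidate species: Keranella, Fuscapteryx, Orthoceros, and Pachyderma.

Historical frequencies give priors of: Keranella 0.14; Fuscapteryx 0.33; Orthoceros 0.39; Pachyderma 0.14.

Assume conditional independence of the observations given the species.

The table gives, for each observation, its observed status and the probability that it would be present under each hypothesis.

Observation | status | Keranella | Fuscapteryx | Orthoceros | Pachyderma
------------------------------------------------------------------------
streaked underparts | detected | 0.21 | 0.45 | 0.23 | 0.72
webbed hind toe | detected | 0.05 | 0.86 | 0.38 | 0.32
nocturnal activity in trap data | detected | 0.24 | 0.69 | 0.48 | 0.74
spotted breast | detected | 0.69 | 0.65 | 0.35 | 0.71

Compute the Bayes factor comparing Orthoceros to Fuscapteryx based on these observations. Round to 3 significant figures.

The Bayes factor is the ratio of the joint likelihoods of the evidence pattern under the two hypotheses.
  Orthoceros: 0.23 × 0.38 × 0.48 × 0.35 = 0.014683
  Fuscapteryx: 0.45 × 0.86 × 0.69 × 0.65 = 0.17357
Bayes factor = 0.014683 / 0.17357 ≈ 0.0846

0.0846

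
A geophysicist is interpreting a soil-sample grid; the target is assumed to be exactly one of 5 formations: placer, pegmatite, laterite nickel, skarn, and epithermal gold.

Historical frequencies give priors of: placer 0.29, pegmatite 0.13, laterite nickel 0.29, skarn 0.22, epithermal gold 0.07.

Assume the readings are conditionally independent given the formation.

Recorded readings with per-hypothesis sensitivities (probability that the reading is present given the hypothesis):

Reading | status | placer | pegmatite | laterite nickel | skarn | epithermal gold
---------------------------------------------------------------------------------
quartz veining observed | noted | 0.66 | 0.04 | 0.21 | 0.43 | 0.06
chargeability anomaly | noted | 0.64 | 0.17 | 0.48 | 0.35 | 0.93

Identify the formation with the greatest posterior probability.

placer

Multiply each prior by the joint likelihood of the reading pattern:
  placer: 0.29 × 0.66 × 0.64 = 0.1225
  pegmatite: 0.13 × 0.04 × 0.17 = 0.000884
  laterite nickel: 0.29 × 0.21 × 0.48 = 0.029232
  skarn: 0.22 × 0.43 × 0.35 = 0.03311
  epithermal gold: 0.07 × 0.06 × 0.93 = 0.003906
The unnormalized weights sum to 0.18963.
P(placer | evidence) ≈ 0.1225 / 0.18963 ≈ 0.646
P(pegmatite | evidence) ≈ 0.000884 / 0.18963 ≈ 0.005
P(laterite nickel | evidence) ≈ 0.029232 / 0.18963 ≈ 0.154
P(skarn | evidence) ≈ 0.03311 / 0.18963 ≈ 0.175
P(epithermal gold | evidence) ≈ 0.003906 / 0.18963 ≈ 0.021
The largest is 0.646, so placer is most probable.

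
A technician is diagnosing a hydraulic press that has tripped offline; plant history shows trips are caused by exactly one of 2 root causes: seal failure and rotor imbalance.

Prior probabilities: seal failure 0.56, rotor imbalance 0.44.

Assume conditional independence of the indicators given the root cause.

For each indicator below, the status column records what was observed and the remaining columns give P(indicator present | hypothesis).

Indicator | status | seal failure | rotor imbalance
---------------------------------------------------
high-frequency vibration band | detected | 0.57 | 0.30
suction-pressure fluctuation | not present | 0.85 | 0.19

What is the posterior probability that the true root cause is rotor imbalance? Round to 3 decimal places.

By Bayes' rule with conditional independence, the unnormalized weight for each hypothesis is prior × ∏ likelihoods (using 1 − P(present | H) for each absent indicator):
  seal failure: 0.56 × 0.57 × (1 − 0.85) = 0.04788
  rotor imbalance: 0.44 × 0.30 × (1 − 0.19) = 0.10692
Normalizing constant Z = 0.04788 + 0.10692 = 0.1548.
P(rotor imbalance | evidence) = 0.10692 / 0.1548 ≈ 0.691.

0.691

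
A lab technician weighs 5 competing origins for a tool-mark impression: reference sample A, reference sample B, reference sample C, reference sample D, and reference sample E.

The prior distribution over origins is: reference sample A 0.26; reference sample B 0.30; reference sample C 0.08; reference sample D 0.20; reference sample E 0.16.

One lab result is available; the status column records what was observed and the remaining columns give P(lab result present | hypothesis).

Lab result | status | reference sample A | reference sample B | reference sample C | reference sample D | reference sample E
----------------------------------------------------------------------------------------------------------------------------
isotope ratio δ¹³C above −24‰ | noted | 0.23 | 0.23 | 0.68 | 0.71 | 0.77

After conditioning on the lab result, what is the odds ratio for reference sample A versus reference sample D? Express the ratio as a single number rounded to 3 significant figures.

The normalizing constant cancels in an odds ratio, so compute prior × likelihood for the two hypotheses only:
  reference sample A: 0.26 × 0.23 = 0.0598
  reference sample D: 0.20 × 0.71 = 0.142
Odds(reference sample A : reference sample D) = 0.0598 / 0.142 ≈ 0.421.

0.421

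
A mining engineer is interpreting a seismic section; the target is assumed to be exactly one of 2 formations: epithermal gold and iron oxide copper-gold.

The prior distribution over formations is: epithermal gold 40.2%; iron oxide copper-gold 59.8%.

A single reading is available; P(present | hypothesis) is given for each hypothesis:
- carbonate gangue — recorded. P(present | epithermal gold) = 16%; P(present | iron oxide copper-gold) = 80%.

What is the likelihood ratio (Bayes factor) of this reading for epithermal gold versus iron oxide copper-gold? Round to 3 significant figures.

0.200

Likelihood of this reading under each hypothesis:
  epithermal gold: 0.16
  iron oxide copper-gold: 0.8
Bayes factor = 0.16 / 0.8 ≈ 0.200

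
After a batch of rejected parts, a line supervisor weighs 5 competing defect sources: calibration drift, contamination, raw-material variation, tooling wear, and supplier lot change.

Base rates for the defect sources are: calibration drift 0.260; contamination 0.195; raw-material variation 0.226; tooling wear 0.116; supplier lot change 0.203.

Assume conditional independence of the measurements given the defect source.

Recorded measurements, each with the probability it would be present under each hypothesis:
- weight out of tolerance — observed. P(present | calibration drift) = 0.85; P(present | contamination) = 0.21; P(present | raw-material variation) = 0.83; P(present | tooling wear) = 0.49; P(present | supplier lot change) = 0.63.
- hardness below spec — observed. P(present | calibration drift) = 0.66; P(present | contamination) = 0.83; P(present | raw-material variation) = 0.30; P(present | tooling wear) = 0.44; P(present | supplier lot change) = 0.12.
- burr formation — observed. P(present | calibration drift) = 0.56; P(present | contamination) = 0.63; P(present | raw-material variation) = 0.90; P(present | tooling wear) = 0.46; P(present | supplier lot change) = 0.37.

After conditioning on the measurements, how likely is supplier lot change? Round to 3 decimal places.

By Bayes' rule with conditional independence, the unnormalized weight for each hypothesis is prior × ∏ likelihoods:
  calibration drift: 0.260 × 0.85 × 0.66 × 0.56 = 0.081682
  contamination: 0.195 × 0.21 × 0.83 × 0.63 = 0.021413
  raw-material variation: 0.226 × 0.83 × 0.30 × 0.90 = 0.050647
  tooling wear: 0.116 × 0.49 × 0.44 × 0.46 = 0.011504
  supplier lot change: 0.203 × 0.63 × 0.12 × 0.37 = 0.0056783
Marginal likelihood of the evidence = 0.17092.
P(supplier lot change | evidence) = 0.0056783 / 0.17092 ≈ 0.033.

0.033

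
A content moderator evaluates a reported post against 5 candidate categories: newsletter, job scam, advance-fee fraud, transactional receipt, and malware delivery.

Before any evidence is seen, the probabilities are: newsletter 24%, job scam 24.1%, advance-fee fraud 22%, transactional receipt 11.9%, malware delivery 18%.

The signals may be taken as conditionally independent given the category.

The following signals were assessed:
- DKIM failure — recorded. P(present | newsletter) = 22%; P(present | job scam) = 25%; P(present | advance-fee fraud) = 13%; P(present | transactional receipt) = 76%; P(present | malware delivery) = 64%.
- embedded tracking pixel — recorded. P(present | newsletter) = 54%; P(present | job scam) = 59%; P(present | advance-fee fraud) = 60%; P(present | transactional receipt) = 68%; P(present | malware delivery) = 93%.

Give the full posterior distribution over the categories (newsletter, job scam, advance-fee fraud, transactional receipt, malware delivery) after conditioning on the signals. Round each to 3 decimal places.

0.114, 0.142, 0.069, 0.246, 0.429

For each hypothesis, the unnormalized posterior weight is prior × product of the signal likelihoods:
  newsletter: 0.240 × 0.22 × 0.54 = 0.028512
  job scam: 0.241 × 0.25 × 0.59 = 0.035547
  advance-fee fraud: 0.220 × 0.13 × 0.60 = 0.01716
  transactional receipt: 0.119 × 0.76 × 0.68 = 0.061499
  malware delivery: 0.180 × 0.64 × 0.93 = 0.10714
Normalizing constant Z = 0.028512 + 0.035547 + 0.01716 + 0.061499 + 0.10714 = 0.24985.
P(newsletter | evidence) = 0.028512 / 0.24985 ≈ 0.114
P(job scam | evidence) = 0.035547 / 0.24985 ≈ 0.142
P(advance-fee fraud | evidence) = 0.01716 / 0.24985 ≈ 0.069
P(transactional receipt | evidence) = 0.061499 / 0.24985 ≈ 0.246
P(malware delivery | evidence) = 0.10714 / 0.24985 ≈ 0.429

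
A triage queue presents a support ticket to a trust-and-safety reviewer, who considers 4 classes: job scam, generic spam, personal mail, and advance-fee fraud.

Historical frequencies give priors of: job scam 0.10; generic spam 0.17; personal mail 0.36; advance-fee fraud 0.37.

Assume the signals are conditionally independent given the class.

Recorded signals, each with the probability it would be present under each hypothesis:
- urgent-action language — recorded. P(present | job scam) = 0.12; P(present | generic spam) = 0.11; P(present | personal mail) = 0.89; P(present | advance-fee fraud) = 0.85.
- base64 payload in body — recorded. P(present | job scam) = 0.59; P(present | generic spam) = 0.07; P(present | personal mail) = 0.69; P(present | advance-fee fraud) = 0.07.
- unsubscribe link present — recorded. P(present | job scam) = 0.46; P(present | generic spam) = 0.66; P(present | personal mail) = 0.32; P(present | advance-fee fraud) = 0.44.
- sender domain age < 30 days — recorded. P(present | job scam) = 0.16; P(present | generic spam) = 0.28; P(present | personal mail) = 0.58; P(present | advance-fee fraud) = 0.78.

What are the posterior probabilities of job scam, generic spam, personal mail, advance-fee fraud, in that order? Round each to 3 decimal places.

0.011, 0.005, 0.831, 0.153

For each hypothesis, the unnormalized posterior weight is prior × product of the signal likelihoods:
  job scam: 0.10 × 0.12 × 0.59 × 0.46 × 0.16 = 0.00052109
  generic spam: 0.17 × 0.11 × 0.07 × 0.66 × 0.28 = 0.0002419
  personal mail: 0.36 × 0.89 × 0.69 × 0.32 × 0.58 = 0.041032
  advance-fee fraud: 0.37 × 0.85 × 0.07 × 0.44 × 0.78 = 0.0075555
Marginal likelihood of the evidence = 0.04935.
P(job scam | evidence) = 0.00052109 / 0.04935 ≈ 0.011
P(generic spam | evidence) = 0.0002419 / 0.04935 ≈ 0.005
P(personal mail | evidence) = 0.041032 / 0.04935 ≈ 0.831
P(advance-fee fraud | evidence) = 0.0075555 / 0.04935 ≈ 0.153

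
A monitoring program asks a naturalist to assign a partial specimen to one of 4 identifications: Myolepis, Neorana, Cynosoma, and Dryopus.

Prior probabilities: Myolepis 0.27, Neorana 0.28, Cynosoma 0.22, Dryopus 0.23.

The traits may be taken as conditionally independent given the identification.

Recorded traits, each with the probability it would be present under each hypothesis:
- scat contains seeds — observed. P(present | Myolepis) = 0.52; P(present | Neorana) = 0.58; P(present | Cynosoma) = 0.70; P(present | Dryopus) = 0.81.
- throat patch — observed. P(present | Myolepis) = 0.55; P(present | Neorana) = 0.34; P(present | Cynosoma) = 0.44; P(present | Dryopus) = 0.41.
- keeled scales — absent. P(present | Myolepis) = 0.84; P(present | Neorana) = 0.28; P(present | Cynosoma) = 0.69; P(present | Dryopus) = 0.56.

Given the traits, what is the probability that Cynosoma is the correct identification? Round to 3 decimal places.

0.197

By Bayes' rule with conditional independence, the unnormalized weight for each hypothesis is prior × ∏ likelihoods (using 1 − P(present | H) for each absent trait):
  Myolepis: 0.27 × 0.52 × 0.55 × (1 − 0.84) = 0.012355
  Neorana: 0.28 × 0.58 × 0.34 × (1 − 0.28) = 0.039756
  Cynosoma: 0.22 × 0.70 × 0.44 × (1 − 0.69) = 0.021006
  Dryopus: 0.23 × 0.81 × 0.41 × (1 − 0.56) = 0.033609
The unnormalized weights sum to 0.10672.
P(Cynosoma | evidence) = 0.021006 / 0.10672 ≈ 0.197.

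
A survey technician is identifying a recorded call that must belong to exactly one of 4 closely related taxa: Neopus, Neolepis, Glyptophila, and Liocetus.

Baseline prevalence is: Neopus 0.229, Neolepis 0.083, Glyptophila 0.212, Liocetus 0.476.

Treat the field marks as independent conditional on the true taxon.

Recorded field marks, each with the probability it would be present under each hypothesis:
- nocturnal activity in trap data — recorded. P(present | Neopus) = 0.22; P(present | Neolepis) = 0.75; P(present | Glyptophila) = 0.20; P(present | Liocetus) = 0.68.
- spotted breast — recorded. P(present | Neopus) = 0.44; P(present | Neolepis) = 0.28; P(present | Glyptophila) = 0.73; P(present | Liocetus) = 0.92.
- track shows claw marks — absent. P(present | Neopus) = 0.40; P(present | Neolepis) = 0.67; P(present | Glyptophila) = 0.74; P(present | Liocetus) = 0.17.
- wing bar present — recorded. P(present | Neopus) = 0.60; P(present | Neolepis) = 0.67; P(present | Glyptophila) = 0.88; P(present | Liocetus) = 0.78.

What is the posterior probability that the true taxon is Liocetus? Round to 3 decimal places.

Multiply each prior by the joint likelihood of the field mark pattern (using 1 − P(present | H) for each absent field mark):
  Neopus: 0.229 × 0.22 × 0.44 × (1 − 0.40) × 0.60 = 0.0079802
  Neolepis: 0.083 × 0.75 × 0.28 × (1 − 0.67) × 0.67 = 0.0038538
  Glyptophila: 0.212 × 0.20 × 0.73 × (1 − 0.74) × 0.88 = 0.0070818
  Liocetus: 0.476 × 0.68 × 0.92 × (1 − 0.17) × 0.78 = 0.19279
The unnormalized weights sum to 0.2117.
P(Liocetus | evidence) = 0.19279 / 0.2117 ≈ 0.911.

0.911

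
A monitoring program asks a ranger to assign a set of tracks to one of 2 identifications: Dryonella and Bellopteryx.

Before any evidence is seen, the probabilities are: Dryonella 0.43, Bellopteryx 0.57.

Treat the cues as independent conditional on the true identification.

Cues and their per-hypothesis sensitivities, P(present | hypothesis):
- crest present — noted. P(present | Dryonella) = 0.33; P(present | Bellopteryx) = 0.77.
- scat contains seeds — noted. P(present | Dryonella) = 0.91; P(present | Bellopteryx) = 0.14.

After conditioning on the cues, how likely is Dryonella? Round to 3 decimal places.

0.678

Multiply each prior by the joint likelihood of the cue pattern:
  Dryonella: 0.43 × 0.33 × 0.91 = 0.12913
  Bellopteryx: 0.57 × 0.77 × 0.14 = 0.061446
The unnormalized weights sum to 0.19057.
P(Dryonella | evidence) = 0.12913 / 0.19057 ≈ 0.678.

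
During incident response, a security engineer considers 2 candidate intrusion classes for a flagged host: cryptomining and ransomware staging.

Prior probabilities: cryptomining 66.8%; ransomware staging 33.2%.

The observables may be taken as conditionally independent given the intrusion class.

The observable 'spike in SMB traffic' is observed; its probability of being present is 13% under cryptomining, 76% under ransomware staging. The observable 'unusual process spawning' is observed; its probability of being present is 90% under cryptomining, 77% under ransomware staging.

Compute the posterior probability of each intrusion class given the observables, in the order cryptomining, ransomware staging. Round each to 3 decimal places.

0.287, 0.713

Multiply each prior by the joint likelihood of the observable pattern:
  cryptomining: 0.668 × 0.13 × 0.90 = 0.078156
  ransomware staging: 0.332 × 0.76 × 0.77 = 0.19429
The unnormalized weights sum to 0.27244.
P(cryptomining | evidence) = 0.078156 / 0.27244 ≈ 0.287
P(ransomware staging | evidence) = 0.19429 / 0.27244 ≈ 0.713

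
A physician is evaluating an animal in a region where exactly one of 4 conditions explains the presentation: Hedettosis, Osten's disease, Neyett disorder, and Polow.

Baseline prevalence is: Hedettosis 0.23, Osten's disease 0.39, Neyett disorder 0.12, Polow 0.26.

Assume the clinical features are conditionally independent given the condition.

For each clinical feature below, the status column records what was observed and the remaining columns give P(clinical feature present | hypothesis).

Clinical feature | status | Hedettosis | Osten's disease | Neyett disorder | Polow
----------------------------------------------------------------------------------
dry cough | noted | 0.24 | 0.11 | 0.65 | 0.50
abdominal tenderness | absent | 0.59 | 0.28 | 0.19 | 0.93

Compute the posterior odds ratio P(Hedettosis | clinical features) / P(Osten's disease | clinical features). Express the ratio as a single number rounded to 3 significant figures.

Unnormalized posterior weight (prior times the clinical feature likelihoods) for each of the two hypotheses (using 1 − P(present | H) for each absent clinical feature):
  Hedettosis: 0.23 × 0.24 × (1 − 0.59) = 0.022632
  Osten's disease: 0.39 × 0.11 × (1 − 0.28) = 0.030888
Posterior odds = 0.022632 / 0.030888 ≈ 0.733.

0.733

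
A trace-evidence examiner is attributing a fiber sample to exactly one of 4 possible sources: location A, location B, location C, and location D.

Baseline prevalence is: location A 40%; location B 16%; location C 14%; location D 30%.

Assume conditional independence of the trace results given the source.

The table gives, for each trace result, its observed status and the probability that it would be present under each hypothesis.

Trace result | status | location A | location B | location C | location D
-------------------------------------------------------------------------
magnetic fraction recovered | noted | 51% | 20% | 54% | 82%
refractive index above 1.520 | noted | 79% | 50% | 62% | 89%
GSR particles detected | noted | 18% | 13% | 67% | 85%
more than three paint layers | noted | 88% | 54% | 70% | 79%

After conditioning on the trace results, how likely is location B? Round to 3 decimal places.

For each hypothesis, the unnormalized posterior weight is prior × product of the trace result likelihoods:
  location A: 0.40 × 0.51 × 0.79 × 0.18 × 0.88 = 0.025528
  location B: 0.16 × 0.20 × 0.50 × 0.13 × 0.54 = 0.0011232
  location C: 0.14 × 0.54 × 0.62 × 0.67 × 0.70 = 0.021983
  location D: 0.30 × 0.82 × 0.89 × 0.85 × 0.79 = 0.14702
Normalizing constant Z = 0.025528 + 0.0011232 + 0.021983 + 0.14702 = 0.19565.
P(location B | evidence) = 0.0011232 / 0.19565 ≈ 0.006.

0.006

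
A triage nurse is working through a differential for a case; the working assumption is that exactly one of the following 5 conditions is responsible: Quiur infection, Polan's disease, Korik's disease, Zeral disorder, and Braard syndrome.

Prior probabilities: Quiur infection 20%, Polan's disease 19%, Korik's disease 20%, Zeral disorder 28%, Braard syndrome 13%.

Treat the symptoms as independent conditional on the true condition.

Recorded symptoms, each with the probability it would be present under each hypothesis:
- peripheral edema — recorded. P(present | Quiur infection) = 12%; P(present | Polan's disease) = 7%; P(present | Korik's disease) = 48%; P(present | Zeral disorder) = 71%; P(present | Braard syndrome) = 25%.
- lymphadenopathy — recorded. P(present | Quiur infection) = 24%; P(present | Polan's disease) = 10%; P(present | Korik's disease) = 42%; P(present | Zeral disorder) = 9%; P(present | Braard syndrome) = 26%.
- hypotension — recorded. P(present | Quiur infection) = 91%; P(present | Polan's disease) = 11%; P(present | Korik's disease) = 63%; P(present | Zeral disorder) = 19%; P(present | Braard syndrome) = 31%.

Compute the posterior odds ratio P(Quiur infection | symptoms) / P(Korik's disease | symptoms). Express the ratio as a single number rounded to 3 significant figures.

0.206

Unnormalized posterior weight (prior times the symptom likelihoods) for each of the two hypotheses:
  Quiur infection: 0.20 × 0.12 × 0.24 × 0.91 = 0.0052416
  Korik's disease: 0.20 × 0.48 × 0.42 × 0.63 = 0.025402
Posterior odds = 0.0052416 / 0.025402 ≈ 0.206.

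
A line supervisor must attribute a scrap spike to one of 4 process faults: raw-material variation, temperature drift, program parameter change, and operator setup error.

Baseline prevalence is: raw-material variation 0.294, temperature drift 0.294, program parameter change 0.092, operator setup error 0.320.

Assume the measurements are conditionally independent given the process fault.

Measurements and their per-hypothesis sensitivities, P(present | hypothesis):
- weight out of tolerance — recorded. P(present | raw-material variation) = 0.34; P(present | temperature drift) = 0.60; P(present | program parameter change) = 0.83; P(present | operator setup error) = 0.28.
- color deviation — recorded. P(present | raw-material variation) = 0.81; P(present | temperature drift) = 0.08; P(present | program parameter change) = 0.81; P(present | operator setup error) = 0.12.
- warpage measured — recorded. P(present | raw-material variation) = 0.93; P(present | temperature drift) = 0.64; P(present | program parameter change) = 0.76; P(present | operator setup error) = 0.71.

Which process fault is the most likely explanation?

For each hypothesis, the unnormalized posterior weight is prior × product of the measurement likelihoods:
  raw-material variation: 0.294 × 0.34 × 0.81 × 0.93 = 0.0753
  temperature drift: 0.294 × 0.60 × 0.08 × 0.64 = 0.0090317
  program parameter change: 0.092 × 0.83 × 0.81 × 0.76 = 0.047007
  operator setup error: 0.320 × 0.28 × 0.12 × 0.71 = 0.0076339
Normalizing constant Z = 0.0753 + 0.0090317 + 0.047007 + 0.0076339 = 0.13897.
P(raw-material variation | evidence) ≈ 0.0753 / 0.13897 ≈ 0.542
P(temperature drift | evidence) ≈ 0.0090317 / 0.13897 ≈ 0.065
P(program parameter change | evidence) ≈ 0.047007 / 0.13897 ≈ 0.338
P(operator setup error | evidence) ≈ 0.0076339 / 0.13897 ≈ 0.055
The largest is 0.542, so raw-material variation is most probable.

raw-material variation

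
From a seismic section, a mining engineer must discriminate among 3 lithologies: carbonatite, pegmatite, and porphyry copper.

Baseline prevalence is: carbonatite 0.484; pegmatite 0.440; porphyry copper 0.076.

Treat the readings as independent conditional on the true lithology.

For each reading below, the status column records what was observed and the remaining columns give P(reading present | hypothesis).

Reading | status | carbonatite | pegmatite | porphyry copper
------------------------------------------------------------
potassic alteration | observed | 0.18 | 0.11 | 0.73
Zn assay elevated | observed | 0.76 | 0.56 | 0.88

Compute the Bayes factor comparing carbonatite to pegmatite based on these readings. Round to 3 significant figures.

2.22

Take the product of per-reading likelihoods under each hypothesis, then divide.
  carbonatite: 0.18 × 0.76 = 0.1368
  pegmatite: 0.11 × 0.56 = 0.0616
Bayes factor = 0.1368 / 0.0616 ≈ 2.22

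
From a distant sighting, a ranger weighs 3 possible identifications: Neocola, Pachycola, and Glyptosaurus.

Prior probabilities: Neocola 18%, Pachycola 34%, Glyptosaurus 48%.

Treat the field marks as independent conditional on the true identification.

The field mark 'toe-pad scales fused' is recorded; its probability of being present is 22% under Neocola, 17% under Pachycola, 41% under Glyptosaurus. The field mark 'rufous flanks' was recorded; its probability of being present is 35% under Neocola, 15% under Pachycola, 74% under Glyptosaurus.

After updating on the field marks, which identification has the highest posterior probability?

Multiply each prior by the joint likelihood of the field mark pattern:
  Neocola: 0.18 × 0.22 × 0.35 = 0.01386
  Pachycola: 0.34 × 0.17 × 0.15 = 0.00867
  Glyptosaurus: 0.48 × 0.41 × 0.74 = 0.14563
The unnormalized weights sum to 0.16816.
P(Neocola | evidence) ≈ 0.01386 / 0.16816 ≈ 0.082
P(Pachycola | evidence) ≈ 0.00867 / 0.16816 ≈ 0.052
P(Glyptosaurus | evidence) ≈ 0.14563 / 0.16816 ≈ 0.866
The largest is 0.866, so Glyptosaurus is most probable.

Glyptosaurus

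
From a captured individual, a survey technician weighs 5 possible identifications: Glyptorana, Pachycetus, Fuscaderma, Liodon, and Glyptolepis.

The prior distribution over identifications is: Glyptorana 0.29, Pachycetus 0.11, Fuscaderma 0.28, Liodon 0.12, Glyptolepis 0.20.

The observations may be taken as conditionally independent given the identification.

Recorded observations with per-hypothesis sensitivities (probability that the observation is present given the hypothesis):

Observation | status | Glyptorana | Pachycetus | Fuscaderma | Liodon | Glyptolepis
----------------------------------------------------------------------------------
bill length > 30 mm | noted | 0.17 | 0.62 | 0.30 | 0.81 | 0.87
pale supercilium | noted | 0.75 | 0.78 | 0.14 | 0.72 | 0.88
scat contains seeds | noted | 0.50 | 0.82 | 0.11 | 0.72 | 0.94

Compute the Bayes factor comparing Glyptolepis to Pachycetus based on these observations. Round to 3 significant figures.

1.81

The Bayes factor is the ratio of the joint likelihoods of the evidence pattern under the two hypotheses.
  Glyptolepis: 0.87 × 0.88 × 0.94 = 0.71966
  Pachycetus: 0.62 × 0.78 × 0.82 = 0.39655
Bayes factor = 0.71966 / 0.39655 ≈ 1.81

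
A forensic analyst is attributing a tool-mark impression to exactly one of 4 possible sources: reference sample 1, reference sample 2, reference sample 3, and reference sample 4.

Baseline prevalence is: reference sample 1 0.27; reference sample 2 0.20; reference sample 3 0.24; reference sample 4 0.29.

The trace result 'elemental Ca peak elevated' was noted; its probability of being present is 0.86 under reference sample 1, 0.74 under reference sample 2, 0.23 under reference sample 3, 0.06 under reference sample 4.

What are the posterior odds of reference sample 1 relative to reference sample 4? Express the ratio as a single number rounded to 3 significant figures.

13.3

Posterior odds equal prior odds times the likelihood ratio; only the two competing hypotheses matter.
  reference sample 1: 0.27 × 0.86 = 0.2322
  reference sample 4: 0.29 × 0.06 = 0.0174
Odds(reference sample 1 : reference sample 4) = 0.2322 / 0.0174 ≈ 13.3.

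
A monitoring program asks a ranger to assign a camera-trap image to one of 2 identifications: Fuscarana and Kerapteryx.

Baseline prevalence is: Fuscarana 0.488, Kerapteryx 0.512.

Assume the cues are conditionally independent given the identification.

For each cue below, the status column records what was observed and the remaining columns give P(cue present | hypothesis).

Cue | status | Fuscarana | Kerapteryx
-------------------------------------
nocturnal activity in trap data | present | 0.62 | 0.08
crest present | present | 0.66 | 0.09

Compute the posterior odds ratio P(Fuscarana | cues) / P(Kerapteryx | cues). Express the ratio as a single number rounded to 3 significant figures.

54.2

Posterior odds equal prior odds times the likelihood ratio; only the two competing hypotheses matter.
  Fuscarana: 0.488 × 0.62 × 0.66 = 0.19969
  Kerapteryx: 0.512 × 0.08 × 0.09 = 0.0036864
Posterior odds = 0.19969 / 0.0036864 ≈ 54.2.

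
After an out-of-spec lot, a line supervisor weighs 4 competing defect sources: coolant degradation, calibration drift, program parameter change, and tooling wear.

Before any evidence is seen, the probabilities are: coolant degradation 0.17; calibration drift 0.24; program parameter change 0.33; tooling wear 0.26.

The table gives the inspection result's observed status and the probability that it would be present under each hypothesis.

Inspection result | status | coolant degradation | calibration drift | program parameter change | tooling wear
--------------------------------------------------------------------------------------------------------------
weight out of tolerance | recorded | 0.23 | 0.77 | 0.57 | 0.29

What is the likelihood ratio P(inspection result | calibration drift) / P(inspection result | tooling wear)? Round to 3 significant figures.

2.66

Likelihood of this inspection result under each hypothesis:
  calibration drift: 0.77
  tooling wear: 0.29
Bayes factor = 0.77 / 0.29 ≈ 2.66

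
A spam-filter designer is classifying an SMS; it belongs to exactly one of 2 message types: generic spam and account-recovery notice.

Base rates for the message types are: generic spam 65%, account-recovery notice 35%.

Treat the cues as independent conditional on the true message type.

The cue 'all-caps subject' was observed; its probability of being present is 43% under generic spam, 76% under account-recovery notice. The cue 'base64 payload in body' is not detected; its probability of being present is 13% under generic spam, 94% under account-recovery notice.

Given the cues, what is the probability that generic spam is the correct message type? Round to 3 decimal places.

0.938

By Bayes' rule with conditional independence, the unnormalized weight for each hypothesis is prior × ∏ likelihoods (using 1 − P(present | H) for each absent cue):
  generic spam: 0.65 × 0.43 × (1 − 0.13) = 0.24317
  account-recovery notice: 0.35 × 0.76 × (1 − 0.94) = 0.01596
The unnormalized weights sum to 0.25913.
P(generic spam | evidence) = 0.24317 / 0.25913 ≈ 0.938.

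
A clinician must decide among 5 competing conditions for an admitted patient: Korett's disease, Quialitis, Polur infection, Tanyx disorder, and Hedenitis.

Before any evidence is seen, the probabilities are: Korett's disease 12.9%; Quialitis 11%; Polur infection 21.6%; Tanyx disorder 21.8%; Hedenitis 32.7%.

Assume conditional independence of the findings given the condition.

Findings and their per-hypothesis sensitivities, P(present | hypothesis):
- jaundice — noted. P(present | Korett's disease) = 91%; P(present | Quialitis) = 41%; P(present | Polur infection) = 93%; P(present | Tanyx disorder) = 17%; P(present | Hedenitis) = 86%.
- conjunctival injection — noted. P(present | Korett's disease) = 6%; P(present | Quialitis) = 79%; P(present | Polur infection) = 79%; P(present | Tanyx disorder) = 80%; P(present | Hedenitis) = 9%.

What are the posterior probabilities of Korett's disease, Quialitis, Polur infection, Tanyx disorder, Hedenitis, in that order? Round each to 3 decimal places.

0.027, 0.139, 0.619, 0.116, 0.099

By Bayes' rule with conditional independence, the unnormalized weight for each hypothesis is prior × ∏ likelihoods:
  Korett's disease: 0.129 × 0.91 × 0.06 = 0.0070434
  Quialitis: 0.110 × 0.41 × 0.79 = 0.035629
  Polur infection: 0.216 × 0.93 × 0.79 = 0.1587
  Tanyx disorder: 0.218 × 0.17 × 0.80 = 0.029648
  Hedenitis: 0.327 × 0.86 × 0.09 = 0.02531
Normalizing constant Z = 0.0070434 + 0.035629 + 0.1587 + 0.029648 + 0.02531 = 0.25633.
P(Korett's disease | evidence) = 0.0070434 / 0.25633 ≈ 0.027
P(Quialitis | evidence) = 0.035629 / 0.25633 ≈ 0.139
P(Polur infection | evidence) = 0.1587 / 0.25633 ≈ 0.619
P(Tanyx disorder | evidence) = 0.029648 / 0.25633 ≈ 0.116
P(Hedenitis | evidence) = 0.02531 / 0.25633 ≈ 0.099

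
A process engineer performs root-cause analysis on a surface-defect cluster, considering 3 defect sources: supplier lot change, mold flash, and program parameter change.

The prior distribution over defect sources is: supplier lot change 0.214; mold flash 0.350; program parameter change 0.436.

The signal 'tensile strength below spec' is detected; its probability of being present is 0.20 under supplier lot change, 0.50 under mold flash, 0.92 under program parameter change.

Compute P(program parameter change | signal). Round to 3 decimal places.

By Bayes' rule, the unnormalized weight for each hypothesis is prior × likelihood:
  supplier lot change: 0.214 × 0.20 = 0.0428
  mold flash: 0.350 × 0.50 = 0.175
  program parameter change: 0.436 × 0.92 = 0.40112
The unnormalized weights sum to 0.61892.
P(program parameter change | evidence) = 0.40112 / 0.61892 ≈ 0.648.

0.648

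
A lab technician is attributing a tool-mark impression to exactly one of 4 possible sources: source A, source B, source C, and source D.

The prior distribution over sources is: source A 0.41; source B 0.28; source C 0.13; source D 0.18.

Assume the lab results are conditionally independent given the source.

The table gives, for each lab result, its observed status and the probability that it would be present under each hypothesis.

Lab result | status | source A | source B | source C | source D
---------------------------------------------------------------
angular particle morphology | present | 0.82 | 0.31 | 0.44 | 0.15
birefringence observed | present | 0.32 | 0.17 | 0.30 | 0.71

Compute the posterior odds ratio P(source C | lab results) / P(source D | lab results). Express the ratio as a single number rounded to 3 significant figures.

0.895

The normalizing constant cancels in an odds ratio, so compute prior × likelihood for the two hypotheses only:
  source C: 0.13 × 0.44 × 0.30 = 0.01716
  source D: 0.18 × 0.15 × 0.71 = 0.01917
Odds(source C : source D) = 0.01716 / 0.01917 ≈ 0.895.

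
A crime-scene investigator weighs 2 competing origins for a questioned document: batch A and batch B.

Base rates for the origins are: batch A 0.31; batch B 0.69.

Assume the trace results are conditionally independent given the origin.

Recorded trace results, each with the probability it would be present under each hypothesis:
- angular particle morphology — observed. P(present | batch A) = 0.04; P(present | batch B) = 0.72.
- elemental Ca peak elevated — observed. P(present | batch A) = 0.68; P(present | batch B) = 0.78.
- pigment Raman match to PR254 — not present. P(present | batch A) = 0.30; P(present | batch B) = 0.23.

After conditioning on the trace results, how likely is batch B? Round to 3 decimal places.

0.981

Multiply each prior by the joint likelihood of the trace result pattern (using 1 − P(present | H) for each absent trace result):
  batch A: 0.31 × 0.04 × 0.68 × (1 − 0.30) = 0.0059024
  batch B: 0.69 × 0.72 × 0.78 × (1 − 0.23) = 0.29838
The unnormalized weights sum to 0.30428.
P(batch B | evidence) = 0.29838 / 0.30428 ≈ 0.981.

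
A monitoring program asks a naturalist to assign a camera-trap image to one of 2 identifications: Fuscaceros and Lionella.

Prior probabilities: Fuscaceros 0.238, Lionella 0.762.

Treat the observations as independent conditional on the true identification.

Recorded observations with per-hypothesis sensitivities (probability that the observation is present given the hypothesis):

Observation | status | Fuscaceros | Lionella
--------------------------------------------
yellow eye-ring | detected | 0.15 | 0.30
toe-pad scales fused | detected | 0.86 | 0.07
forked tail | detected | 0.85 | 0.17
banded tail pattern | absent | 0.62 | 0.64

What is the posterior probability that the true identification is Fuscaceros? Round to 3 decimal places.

Multiply each prior by the joint likelihood of the evidence pattern (using 1 − P(present | H) for each absent observation):
  Fuscaceros: 0.238 × 0.15 × 0.86 × 0.85 × (1 − 0.62) = 0.0099167
  Lionella: 0.762 × 0.30 × 0.07 × 0.17 × (1 − 0.64) = 0.00097932
Normalizing constant Z = 0.0099167 + 0.00097932 = 0.010896.
P(Fuscaceros | evidence) = 0.0099167 / 0.010896 ≈ 0.910.

0.910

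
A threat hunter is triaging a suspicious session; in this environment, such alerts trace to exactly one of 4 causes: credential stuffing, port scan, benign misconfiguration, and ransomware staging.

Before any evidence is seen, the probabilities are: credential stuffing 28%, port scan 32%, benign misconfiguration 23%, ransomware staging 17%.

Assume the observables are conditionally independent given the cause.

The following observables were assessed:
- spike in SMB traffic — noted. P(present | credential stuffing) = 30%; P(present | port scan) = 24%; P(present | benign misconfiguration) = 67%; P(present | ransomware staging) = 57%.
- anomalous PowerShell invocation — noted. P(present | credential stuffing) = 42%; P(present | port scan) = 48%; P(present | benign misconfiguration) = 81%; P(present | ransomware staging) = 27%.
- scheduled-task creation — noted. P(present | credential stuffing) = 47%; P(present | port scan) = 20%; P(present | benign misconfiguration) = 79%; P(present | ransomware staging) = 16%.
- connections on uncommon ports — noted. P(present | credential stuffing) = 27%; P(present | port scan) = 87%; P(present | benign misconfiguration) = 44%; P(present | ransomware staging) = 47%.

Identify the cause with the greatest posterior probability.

benign misconfiguration

Multiply each prior by the joint likelihood of the observable pattern:
  credential stuffing: 0.28 × 0.30 × 0.42 × 0.47 × 0.27 = 0.004477
  port scan: 0.32 × 0.24 × 0.48 × 0.20 × 0.87 = 0.0064143
  benign misconfiguration: 0.23 × 0.67 × 0.81 × 0.79 × 0.44 = 0.043388
  ransomware staging: 0.17 × 0.57 × 0.27 × 0.16 × 0.47 = 0.0019675
Marginal likelihood of the evidence = 0.056247.
P(credential stuffing | evidence) ≈ 0.004477 / 0.056247 ≈ 0.080
P(port scan | evidence) ≈ 0.0064143 / 0.056247 ≈ 0.114
P(benign misconfiguration | evidence) ≈ 0.043388 / 0.056247 ≈ 0.771
P(ransomware staging | evidence) ≈ 0.0019675 / 0.056247 ≈ 0.035
The largest is 0.771, so benign misconfiguration is most probable.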